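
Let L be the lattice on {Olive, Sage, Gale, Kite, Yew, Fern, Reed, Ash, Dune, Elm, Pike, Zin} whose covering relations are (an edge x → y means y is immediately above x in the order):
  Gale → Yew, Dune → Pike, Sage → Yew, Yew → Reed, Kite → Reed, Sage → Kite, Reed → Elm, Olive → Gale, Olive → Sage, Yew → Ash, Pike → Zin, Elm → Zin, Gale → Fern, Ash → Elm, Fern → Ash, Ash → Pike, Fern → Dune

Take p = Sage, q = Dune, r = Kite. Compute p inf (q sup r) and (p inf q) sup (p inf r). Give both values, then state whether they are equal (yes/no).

q sup r = Zin, so p inf (q sup r) = Sage inf Zin = Sage.
p inf q = Olive and p inf r = Sage, so (p inf q) sup (p inf r) = Olive sup Sage = Sage.
Equal: yes.

Sage; Sage; yes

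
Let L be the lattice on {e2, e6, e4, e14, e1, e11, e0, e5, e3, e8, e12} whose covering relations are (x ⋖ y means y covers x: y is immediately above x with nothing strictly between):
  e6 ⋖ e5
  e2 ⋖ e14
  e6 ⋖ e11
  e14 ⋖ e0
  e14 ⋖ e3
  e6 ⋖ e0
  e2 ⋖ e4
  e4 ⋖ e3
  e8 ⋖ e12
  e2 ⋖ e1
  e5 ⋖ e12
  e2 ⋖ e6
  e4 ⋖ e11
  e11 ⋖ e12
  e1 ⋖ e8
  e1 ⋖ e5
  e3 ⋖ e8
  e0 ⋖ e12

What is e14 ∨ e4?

e3

Common upper bounds of {e14, e4}: e12, e3, e8.
The least among these is e3.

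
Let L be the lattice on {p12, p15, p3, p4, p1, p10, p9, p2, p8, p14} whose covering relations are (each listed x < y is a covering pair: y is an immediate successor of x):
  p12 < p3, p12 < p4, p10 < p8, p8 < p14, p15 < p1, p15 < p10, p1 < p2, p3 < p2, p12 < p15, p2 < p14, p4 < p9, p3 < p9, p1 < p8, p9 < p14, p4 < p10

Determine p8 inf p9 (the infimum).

Common lower bounds of {p8, p9}: p12, p4.
The greatest among these is p4.

p4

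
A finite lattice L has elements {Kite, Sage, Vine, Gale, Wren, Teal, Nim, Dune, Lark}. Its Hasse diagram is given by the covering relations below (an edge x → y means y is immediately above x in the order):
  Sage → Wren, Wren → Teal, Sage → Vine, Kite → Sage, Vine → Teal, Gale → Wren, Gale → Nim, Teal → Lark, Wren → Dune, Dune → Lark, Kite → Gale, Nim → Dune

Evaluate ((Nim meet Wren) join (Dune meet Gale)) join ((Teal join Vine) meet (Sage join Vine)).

Nim ∧ Wren = Gale
Dune ∧ Gale = Gale
Gale ∨ Gale = Gale
Teal ∨ Vine = Teal
Sage ∨ Vine = Vine
Teal ∧ Vine = Vine
Gale ∨ Vine = Teal

Teal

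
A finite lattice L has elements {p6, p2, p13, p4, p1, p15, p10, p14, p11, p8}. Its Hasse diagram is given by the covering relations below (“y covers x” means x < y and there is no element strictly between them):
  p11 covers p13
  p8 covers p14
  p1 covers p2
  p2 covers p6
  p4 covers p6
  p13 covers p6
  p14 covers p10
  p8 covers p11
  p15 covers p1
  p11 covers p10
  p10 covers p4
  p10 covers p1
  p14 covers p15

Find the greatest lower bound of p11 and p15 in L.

Common lower bounds of {p11, p15}: p1, p2, p6.
The greatest among these is p1.

p1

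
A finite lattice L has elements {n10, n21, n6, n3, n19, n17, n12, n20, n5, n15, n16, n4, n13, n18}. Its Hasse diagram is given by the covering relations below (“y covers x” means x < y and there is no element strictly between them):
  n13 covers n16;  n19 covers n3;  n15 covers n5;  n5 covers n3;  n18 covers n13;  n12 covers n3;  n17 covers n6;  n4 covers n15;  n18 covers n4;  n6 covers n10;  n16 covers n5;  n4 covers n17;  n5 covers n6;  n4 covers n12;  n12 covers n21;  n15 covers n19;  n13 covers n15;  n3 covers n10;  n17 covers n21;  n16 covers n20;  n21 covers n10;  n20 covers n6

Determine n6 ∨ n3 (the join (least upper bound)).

Common upper bounds of {n6, n3}: n13, n15, n16, n18, n4, n5.
The least among these is n5.

n5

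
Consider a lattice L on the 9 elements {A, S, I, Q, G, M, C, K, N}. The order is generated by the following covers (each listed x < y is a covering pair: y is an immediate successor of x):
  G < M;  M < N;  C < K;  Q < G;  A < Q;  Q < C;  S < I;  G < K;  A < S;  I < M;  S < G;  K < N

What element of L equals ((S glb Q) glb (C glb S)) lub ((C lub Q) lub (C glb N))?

S ∧ Q = A
C ∧ S = A
A ∧ A = A
C ∨ Q = C
C ∧ N = C
C ∨ C = C
A ∨ C = C

C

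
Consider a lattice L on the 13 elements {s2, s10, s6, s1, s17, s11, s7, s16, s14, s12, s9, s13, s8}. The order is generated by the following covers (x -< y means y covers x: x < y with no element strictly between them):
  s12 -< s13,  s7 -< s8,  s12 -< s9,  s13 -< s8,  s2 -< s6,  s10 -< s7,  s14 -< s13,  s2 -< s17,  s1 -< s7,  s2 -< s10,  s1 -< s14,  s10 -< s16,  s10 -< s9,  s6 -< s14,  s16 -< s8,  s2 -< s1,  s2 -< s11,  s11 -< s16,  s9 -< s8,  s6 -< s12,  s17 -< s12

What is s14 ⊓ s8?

Common lower bounds of {s14, s8}: s1, s14, s2, s6.
The greatest among these is s14.

s14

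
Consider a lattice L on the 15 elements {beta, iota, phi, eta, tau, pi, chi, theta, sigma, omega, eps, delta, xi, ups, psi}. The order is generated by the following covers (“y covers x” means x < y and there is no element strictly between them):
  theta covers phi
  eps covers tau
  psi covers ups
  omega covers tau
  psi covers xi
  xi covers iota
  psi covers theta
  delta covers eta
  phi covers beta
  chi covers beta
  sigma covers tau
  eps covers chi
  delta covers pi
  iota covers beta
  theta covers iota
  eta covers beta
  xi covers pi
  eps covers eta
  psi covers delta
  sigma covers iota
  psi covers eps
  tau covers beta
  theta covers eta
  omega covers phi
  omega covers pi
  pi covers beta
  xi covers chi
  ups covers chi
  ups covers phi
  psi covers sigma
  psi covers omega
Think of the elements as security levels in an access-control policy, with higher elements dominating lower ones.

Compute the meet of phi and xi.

Common lower bounds of {phi, xi}: beta.
The greatest among these is beta.

beta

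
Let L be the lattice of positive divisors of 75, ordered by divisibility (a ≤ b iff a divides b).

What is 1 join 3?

3

Common upper bounds of {1, 3}: 15, 3, 75.
The least among these is 3.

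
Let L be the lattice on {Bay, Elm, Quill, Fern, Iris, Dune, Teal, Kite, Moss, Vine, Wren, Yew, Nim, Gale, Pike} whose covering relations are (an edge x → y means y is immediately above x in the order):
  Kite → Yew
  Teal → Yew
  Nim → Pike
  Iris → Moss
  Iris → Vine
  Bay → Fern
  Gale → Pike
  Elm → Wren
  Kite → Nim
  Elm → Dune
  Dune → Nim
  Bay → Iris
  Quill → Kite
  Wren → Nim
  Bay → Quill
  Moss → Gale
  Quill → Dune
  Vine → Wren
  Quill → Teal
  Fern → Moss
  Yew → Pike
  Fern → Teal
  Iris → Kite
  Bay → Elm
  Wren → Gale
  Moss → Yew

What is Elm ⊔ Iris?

Wren

Common upper bounds of {Elm, Iris}: Gale, Nim, Pike, Wren.
The least among these is Wren.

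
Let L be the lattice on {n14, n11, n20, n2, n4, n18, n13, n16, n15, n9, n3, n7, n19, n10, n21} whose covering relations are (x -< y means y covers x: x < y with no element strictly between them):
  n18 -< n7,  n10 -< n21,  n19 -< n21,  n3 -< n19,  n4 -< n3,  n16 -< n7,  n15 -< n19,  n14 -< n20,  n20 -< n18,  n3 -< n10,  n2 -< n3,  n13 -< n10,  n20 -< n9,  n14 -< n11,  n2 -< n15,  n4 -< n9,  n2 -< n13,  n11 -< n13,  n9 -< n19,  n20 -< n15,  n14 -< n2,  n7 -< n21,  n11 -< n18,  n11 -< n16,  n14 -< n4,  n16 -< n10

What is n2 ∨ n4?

n3

Common upper bounds of {n2, n4}: n10, n19, n21, n3.
The least among these is n3.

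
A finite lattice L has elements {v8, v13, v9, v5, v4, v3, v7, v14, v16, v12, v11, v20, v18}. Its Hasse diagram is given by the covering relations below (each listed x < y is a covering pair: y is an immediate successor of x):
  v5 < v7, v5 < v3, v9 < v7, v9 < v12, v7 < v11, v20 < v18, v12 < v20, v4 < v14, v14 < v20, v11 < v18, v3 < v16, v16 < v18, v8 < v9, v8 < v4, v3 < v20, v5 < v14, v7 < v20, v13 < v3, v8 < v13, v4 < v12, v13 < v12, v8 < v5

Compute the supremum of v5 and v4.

Common upper bounds of {v5, v4}: v14, v18, v20.
The least among these is v14.

v14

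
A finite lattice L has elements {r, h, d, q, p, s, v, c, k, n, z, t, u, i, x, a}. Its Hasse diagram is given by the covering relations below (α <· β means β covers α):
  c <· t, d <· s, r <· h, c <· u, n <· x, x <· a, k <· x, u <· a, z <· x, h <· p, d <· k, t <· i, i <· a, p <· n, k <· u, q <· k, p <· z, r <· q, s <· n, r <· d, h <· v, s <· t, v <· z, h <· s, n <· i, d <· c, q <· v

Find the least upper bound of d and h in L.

Common upper bounds of {d, h}: a, i, n, s, t, x.
The least among these is s.

s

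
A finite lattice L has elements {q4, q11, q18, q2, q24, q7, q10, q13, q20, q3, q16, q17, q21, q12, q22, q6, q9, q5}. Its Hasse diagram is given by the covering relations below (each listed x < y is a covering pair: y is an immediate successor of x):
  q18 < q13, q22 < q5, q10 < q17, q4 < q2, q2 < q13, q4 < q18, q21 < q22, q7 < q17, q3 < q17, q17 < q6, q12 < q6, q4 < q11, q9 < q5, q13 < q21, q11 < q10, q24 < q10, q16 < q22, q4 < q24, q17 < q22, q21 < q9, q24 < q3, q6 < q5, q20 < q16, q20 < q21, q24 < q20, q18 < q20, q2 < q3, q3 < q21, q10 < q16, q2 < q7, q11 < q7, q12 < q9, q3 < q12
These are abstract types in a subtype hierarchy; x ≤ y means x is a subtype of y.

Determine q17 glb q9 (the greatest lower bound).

Common lower bounds of {q17, q9}: q2, q24, q3, q4.
The greatest among these is q3.

q3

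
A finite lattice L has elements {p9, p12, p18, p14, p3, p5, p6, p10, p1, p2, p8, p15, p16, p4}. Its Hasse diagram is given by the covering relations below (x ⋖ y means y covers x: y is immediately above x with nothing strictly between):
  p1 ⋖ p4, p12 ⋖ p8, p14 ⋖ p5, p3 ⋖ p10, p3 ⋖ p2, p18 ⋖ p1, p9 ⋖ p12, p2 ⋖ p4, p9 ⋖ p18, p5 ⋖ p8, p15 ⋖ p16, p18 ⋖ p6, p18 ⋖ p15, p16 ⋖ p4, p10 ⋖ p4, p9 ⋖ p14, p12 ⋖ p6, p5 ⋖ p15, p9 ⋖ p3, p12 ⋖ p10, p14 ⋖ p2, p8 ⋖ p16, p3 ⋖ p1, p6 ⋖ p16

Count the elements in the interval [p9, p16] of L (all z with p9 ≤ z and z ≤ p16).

9

The interval [p9, p16] = {p12, p14, p15, p16, p18, p5, p6, p8, p9}, which has 9 elements.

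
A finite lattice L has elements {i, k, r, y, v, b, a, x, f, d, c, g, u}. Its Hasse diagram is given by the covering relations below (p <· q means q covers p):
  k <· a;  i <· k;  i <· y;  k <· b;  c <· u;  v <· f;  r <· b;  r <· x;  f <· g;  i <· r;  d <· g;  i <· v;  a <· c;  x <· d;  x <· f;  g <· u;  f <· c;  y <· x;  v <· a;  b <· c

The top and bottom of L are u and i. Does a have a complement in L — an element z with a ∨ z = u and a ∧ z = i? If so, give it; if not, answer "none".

Need z with a ∨ z = u and a ∧ z = i.
Checking each element gives: d.

d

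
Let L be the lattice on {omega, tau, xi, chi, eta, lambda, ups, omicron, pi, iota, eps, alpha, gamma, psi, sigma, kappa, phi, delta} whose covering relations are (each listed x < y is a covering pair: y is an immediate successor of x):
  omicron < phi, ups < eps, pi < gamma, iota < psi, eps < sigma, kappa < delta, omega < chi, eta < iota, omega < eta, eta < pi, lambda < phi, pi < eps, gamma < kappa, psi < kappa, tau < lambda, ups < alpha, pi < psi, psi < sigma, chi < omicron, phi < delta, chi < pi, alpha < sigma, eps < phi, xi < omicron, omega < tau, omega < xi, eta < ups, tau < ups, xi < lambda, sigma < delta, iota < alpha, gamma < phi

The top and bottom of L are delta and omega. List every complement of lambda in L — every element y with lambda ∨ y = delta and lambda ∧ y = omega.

Need y with lambda ∨ y = delta and lambda ∧ y = omega.
Checking each element gives: iota, kappa, psi.

iota, kappa, psi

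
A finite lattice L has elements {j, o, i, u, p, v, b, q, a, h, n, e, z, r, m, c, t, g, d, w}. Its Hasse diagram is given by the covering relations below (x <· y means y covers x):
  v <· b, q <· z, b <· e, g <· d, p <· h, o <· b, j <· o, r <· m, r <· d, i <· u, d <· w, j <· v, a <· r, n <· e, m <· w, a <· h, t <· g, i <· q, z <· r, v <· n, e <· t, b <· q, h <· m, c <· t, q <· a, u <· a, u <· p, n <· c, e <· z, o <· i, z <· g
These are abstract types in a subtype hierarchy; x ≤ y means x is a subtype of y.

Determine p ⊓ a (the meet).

u

Common lower bounds of {p, a}: i, j, o, u.
The greatest among these is u.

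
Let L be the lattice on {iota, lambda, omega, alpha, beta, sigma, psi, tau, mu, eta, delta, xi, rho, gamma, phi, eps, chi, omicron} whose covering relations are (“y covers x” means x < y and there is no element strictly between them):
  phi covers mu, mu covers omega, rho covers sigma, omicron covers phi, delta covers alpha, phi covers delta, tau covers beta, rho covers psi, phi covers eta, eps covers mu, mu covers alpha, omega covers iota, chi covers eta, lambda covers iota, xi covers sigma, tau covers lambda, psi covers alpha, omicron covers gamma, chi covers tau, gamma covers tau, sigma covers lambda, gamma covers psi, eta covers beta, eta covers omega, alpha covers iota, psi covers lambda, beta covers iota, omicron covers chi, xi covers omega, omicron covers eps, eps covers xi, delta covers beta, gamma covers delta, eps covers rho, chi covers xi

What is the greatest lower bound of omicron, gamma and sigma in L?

Common lower bounds of {omicron, gamma, sigma}: iota, lambda.
The greatest among these is lambda.

lambda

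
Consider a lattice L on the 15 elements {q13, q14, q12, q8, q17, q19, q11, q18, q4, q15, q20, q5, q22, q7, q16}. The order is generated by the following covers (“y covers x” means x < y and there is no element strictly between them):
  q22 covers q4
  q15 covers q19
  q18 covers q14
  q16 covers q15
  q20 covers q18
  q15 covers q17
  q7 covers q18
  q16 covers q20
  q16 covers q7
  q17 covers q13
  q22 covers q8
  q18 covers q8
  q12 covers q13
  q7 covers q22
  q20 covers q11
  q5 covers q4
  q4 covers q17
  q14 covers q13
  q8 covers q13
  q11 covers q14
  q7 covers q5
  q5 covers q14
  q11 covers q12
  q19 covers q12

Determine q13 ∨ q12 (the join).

q12

Common upper bounds of {q13, q12}: q11, q12, q15, q16, q19, q20.
The least among these is q12.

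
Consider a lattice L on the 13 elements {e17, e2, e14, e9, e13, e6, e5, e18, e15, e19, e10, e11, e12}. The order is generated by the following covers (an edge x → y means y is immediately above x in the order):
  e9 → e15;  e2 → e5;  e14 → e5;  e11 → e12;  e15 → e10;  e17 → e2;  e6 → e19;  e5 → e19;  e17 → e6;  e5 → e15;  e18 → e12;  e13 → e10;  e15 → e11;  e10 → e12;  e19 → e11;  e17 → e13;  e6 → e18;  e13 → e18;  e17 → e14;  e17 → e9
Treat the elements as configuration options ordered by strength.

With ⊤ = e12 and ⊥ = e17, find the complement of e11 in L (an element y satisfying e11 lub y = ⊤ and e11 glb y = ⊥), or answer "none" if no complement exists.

Need y with e11 ∨ y = e12 and e11 ∧ y = e17.
Checking each element gives: e13.

e13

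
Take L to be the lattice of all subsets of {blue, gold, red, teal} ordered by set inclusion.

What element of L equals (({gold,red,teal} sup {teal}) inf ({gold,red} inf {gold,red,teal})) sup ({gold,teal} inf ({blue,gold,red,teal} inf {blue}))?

{gold,red}

{gold,red,teal} ∨ {teal} = {gold,red,teal}
{gold,red} ∧ {gold,red,teal} = {gold,red}
{gold,red,teal} ∧ {gold,red} = {gold,red}
{blue,gold,red,teal} ∧ {blue} = {blue}
{gold,teal} ∧ {blue} = {}
{gold,red} ∨ {} = {gold,red}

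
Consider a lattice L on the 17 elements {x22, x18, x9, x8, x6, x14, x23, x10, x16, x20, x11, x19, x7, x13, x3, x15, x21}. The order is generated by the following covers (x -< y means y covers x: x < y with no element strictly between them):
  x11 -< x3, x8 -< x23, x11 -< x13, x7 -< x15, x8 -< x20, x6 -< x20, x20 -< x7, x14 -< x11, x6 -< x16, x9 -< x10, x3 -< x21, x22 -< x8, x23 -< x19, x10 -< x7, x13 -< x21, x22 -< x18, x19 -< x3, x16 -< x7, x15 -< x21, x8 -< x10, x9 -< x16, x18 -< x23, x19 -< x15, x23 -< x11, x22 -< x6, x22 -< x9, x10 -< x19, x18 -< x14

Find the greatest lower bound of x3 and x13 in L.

x11

Common lower bounds of {x3, x13}: x11, x14, x18, x22, x23, x8.
The greatest among these is x11.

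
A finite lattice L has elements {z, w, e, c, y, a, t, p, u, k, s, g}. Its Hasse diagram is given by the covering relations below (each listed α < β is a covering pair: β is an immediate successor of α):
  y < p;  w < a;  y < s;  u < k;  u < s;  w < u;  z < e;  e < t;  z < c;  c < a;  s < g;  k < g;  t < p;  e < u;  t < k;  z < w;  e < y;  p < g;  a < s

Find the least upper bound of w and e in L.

u

Common upper bounds of {w, e}: g, k, s, u.
The least among these is u.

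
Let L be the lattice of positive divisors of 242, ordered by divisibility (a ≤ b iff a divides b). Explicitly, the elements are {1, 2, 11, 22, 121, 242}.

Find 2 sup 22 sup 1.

22

Common upper bounds of {2, 22, 1}: 22, 242.
The least among these is 22.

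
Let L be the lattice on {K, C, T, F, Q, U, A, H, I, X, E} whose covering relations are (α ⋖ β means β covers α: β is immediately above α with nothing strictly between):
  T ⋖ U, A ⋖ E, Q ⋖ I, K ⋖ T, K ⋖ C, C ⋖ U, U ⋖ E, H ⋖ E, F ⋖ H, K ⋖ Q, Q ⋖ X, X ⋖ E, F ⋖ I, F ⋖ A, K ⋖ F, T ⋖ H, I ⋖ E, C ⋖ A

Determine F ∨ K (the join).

Common upper bounds of {F, K}: A, E, F, H, I.
The least among these is F.

F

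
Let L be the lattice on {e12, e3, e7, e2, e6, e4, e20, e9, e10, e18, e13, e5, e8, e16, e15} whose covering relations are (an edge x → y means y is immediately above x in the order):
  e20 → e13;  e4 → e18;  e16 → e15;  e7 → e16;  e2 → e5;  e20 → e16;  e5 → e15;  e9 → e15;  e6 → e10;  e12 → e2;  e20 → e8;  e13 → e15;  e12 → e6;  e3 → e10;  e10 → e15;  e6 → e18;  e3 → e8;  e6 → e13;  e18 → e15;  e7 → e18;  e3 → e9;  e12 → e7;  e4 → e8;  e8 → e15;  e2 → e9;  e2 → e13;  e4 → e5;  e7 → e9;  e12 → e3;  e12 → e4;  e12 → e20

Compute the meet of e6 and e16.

e12

Common lower bounds of {e6, e16}: e12.
The greatest among these is e12.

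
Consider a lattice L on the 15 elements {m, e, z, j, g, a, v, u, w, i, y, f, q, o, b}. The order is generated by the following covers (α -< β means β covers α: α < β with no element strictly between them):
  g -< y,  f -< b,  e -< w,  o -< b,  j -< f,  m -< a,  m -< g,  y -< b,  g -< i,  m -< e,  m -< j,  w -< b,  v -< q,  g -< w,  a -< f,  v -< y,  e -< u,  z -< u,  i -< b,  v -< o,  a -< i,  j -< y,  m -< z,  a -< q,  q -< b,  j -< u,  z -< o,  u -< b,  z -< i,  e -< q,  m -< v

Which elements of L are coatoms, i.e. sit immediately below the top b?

The coatoms are exactly the elements covered by b: f, i, o, q, u, w, y.

f, i, o, q, u, w, y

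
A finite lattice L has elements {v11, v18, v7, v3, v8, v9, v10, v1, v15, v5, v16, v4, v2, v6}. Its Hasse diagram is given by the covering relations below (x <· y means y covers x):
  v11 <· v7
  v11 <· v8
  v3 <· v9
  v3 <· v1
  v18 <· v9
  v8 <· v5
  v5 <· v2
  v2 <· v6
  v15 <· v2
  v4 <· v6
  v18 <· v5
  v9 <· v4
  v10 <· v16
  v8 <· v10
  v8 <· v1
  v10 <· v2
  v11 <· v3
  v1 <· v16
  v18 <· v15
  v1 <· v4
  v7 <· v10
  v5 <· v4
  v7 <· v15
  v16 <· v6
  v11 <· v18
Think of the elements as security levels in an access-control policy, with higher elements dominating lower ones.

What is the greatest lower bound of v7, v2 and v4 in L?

Common lower bounds of {v7, v2, v4}: v11.
The greatest among these is v11.

v11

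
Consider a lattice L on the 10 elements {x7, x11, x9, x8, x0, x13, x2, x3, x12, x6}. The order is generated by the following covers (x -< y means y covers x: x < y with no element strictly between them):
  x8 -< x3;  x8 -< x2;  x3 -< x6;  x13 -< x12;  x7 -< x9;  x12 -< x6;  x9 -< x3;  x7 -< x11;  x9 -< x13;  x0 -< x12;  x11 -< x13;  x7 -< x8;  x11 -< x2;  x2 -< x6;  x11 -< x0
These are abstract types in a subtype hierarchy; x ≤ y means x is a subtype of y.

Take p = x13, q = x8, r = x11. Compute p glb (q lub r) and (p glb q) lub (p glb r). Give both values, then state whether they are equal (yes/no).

x11; x11; yes

q lub r = x2, so p glb (q lub r) = x13 glb x2 = x11.
p glb q = x7 and p glb r = x11, so (p glb q) lub (p glb r) = x7 lub x11 = x11.
Equal: yes.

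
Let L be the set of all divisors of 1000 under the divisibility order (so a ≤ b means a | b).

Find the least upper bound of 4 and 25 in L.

In the divisibility order, the join is the least common multiple: lcm(4, 25) = 100.

100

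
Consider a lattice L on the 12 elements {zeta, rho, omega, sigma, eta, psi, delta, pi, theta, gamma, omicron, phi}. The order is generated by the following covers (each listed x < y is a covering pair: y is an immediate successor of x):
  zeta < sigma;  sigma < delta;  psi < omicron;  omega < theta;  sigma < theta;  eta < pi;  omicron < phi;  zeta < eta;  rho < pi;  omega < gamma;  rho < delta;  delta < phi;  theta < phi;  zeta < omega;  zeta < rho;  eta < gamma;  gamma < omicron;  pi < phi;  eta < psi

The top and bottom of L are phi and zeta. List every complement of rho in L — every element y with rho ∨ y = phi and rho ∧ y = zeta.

Need y with rho ∨ y = phi and rho ∧ y = zeta.
Checking each element gives: gamma, omega, omicron, psi, theta.

gamma, omega, omicron, psi, theta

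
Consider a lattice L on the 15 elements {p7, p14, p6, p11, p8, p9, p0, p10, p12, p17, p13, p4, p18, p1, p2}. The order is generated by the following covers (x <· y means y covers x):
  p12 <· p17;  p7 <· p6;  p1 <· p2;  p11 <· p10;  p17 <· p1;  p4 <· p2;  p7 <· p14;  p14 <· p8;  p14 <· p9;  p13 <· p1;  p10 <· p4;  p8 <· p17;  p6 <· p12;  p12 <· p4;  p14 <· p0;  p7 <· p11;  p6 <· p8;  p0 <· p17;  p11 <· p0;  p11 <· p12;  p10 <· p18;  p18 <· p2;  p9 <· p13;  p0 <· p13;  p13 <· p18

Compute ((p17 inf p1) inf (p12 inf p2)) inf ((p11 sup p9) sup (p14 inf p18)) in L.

p17 ∧ p1 = p17
p12 ∧ p2 = p12
p17 ∧ p12 = p12
p11 ∨ p9 = p13
p14 ∧ p18 = p14
p13 ∨ p14 = p13
p12 ∧ p13 = p11

p11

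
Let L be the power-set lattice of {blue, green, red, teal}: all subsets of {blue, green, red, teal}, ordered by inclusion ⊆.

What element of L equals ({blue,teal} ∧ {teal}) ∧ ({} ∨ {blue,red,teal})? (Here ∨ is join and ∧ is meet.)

{teal}

{blue,teal} ∧ {teal} = {teal}
{} ∨ {blue,red,teal} = {blue,red,teal}
{teal} ∧ {blue,red,teal} = {teal}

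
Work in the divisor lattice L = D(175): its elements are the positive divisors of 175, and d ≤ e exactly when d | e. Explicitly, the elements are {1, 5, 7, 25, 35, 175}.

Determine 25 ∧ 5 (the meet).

5

In the divisibility order, the meet is the greatest common divisor: gcd(25, 5) = 5.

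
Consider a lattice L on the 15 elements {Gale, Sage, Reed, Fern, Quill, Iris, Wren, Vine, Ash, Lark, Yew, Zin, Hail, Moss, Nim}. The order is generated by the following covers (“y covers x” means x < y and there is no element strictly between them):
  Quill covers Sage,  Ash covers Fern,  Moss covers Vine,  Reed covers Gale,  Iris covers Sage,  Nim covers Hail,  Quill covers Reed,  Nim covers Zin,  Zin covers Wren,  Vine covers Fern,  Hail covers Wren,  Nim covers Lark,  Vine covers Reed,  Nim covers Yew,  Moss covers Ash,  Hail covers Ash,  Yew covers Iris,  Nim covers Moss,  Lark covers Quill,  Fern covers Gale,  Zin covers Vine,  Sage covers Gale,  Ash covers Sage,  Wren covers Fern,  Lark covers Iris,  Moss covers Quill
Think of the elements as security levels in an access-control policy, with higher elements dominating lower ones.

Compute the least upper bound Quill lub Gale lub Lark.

Common upper bounds of {Quill, Gale, Lark}: Lark, Nim.
The least among these is Lark.

Lark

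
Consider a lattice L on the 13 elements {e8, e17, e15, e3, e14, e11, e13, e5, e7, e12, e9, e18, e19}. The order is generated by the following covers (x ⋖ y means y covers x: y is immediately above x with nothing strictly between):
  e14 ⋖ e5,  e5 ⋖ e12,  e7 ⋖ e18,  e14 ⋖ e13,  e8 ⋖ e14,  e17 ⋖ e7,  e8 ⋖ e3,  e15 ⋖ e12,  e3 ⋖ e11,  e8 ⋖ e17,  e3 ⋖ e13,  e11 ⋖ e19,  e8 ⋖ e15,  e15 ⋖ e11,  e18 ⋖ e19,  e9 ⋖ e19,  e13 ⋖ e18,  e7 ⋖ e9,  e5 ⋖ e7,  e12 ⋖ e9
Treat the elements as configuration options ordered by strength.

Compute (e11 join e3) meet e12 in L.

e11 ∨ e3 = e11
e11 ∧ e12 = e15

e15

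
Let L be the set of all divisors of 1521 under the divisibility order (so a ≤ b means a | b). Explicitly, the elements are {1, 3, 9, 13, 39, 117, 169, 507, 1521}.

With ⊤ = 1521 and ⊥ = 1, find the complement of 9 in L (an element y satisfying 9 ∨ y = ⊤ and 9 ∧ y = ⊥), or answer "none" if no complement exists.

Need y with 9 ∨ y = 1521 and 9 ∧ y = 1.
Checking each element gives: 169.

169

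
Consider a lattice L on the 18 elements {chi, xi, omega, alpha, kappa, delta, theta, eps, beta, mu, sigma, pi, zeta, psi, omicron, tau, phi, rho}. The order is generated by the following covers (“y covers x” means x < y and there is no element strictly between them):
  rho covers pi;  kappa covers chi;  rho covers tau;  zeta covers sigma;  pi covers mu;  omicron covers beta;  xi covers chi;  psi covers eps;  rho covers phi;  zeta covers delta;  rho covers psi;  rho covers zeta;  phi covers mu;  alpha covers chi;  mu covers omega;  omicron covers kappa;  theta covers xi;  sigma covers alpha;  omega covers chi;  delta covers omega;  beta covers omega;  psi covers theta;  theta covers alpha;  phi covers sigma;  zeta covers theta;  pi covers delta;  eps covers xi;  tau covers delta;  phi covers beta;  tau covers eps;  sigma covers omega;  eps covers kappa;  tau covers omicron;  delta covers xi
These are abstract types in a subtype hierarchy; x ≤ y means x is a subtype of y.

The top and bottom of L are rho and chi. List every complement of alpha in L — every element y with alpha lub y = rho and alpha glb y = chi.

omicron, pi, tau

Need y with alpha ∨ y = rho and alpha ∧ y = chi.
Checking each element gives: omicron, pi, tau.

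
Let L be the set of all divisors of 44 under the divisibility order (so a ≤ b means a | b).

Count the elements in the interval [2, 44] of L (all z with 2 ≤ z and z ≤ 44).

4

The interval [2, 44] = {2, 22, 4, 44}, which has 4 elements.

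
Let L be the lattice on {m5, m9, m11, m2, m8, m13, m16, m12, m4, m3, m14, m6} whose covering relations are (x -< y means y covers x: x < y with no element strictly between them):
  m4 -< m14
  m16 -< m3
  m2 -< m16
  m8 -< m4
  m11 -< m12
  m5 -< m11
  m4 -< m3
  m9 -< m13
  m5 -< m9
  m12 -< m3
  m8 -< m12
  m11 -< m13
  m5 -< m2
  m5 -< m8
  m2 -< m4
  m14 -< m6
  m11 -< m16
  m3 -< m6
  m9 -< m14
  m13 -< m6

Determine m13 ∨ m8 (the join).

m6

Common upper bounds of {m13, m8}: m6.
The least among these is m6.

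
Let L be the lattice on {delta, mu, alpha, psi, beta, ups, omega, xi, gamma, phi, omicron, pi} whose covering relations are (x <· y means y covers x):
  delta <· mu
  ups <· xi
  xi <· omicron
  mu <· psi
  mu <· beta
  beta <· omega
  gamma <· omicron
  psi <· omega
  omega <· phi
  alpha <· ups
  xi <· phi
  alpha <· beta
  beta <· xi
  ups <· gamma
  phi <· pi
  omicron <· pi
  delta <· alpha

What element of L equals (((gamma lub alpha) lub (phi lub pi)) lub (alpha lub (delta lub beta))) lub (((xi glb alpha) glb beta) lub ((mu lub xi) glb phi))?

gamma ∨ alpha = gamma
phi ∨ pi = pi
gamma ∨ pi = pi
delta ∨ beta = beta
alpha ∨ beta = beta
pi ∨ beta = pi
xi ∧ alpha = alpha
alpha ∧ beta = alpha
mu ∨ xi = xi
xi ∧ phi = xi
alpha ∨ xi = xi
pi ∨ xi = pi

pi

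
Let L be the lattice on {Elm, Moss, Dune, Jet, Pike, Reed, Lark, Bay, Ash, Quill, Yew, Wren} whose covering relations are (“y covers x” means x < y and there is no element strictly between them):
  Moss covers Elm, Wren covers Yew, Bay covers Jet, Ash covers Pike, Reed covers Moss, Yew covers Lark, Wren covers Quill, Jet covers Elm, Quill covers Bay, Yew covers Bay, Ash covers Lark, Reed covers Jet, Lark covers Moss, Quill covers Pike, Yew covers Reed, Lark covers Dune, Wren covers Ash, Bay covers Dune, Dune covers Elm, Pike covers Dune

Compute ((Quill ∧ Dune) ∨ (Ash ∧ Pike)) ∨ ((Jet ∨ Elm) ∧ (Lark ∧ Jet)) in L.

Quill ∧ Dune = Dune
Ash ∧ Pike = Pike
Dune ∨ Pike = Pike
Jet ∨ Elm = Jet
Lark ∧ Jet = Elm
Jet ∧ Elm = Elm
Pike ∨ Elm = Pike

Pike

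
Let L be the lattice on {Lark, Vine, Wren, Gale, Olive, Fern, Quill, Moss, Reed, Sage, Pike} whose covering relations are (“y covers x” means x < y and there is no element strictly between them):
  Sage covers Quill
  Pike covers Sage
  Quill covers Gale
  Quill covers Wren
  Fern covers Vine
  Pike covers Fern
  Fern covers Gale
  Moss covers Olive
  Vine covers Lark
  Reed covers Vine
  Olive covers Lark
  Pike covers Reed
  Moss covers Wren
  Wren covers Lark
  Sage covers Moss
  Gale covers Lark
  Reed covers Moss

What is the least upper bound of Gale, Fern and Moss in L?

Pike

Common upper bounds of {Gale, Fern, Moss}: Pike.
The least among these is Pike.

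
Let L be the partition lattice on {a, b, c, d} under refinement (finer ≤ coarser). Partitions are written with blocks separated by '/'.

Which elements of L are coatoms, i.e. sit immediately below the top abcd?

The coatoms are exactly the elements covered by abcd: a/bcd, ab/cd, abc/d, abd/c, ac/bd, acd/b, ad/bc.

a/bcd, ab/cd, abc/d, abd/c, ac/bd, acd/b, ad/bc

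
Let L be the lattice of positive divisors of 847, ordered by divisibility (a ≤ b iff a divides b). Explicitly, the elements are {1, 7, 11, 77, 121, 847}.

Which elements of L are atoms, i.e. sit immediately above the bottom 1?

The atoms are exactly the elements that cover 1: 11, 7.

11, 7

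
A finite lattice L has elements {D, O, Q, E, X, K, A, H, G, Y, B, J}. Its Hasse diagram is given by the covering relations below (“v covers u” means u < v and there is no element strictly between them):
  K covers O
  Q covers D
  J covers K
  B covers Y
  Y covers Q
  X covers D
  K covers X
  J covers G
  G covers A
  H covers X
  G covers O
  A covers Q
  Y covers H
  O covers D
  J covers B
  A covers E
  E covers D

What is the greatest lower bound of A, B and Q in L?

Q

Common lower bounds of {A, B, Q}: D, Q.
The greatest among these is Q.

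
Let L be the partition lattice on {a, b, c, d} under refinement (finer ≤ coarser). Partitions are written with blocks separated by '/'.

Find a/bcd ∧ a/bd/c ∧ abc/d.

a/b/c/d

The meet (common refinement) of a/bcd, a/bd/c, abc/d intersects blocks pairwise, giving a/b/c/d.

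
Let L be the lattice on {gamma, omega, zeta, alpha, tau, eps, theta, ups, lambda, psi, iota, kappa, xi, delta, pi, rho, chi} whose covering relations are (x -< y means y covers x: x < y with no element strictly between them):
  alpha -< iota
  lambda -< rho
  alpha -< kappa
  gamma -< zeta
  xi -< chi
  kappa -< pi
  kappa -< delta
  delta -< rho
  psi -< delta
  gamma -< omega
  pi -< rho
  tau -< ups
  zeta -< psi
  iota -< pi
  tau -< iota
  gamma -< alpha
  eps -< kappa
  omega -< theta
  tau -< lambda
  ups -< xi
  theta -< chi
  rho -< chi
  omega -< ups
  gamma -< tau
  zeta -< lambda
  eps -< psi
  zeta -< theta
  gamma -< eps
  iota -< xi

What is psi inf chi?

Common lower bounds of {psi, chi}: eps, gamma, psi, zeta.
The greatest among these is psi.

psi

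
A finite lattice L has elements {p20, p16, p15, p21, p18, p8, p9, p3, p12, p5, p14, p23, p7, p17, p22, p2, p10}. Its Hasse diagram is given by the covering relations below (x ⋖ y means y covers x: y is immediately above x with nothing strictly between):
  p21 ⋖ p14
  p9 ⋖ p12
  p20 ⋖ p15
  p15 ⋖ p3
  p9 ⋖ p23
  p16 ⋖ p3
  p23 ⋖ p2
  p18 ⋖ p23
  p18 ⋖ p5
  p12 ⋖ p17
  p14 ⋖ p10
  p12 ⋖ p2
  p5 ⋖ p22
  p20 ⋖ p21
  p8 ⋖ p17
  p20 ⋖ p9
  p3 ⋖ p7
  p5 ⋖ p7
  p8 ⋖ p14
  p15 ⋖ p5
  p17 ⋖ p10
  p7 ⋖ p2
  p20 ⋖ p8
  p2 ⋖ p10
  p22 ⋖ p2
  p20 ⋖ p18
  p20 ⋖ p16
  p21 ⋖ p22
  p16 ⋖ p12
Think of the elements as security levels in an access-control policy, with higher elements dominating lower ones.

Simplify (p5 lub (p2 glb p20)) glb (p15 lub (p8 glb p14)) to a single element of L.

p5

p2 ∧ p20 = p20
p5 ∨ p20 = p5
p8 ∧ p14 = p8
p15 ∨ p8 = p10
p5 ∧ p10 = p5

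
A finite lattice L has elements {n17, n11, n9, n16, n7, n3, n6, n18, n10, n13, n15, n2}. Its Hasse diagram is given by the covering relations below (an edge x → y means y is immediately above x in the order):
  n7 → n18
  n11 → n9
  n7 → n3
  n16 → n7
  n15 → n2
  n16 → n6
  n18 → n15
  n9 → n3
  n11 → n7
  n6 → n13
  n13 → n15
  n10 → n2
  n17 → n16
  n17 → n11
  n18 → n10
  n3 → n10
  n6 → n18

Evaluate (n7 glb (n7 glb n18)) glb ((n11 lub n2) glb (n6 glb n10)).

n7 ∧ n18 = n7
n7 ∧ n7 = n7
n11 ∨ n2 = n2
n6 ∧ n10 = n6
n2 ∧ n6 = n6
n7 ∧ n6 = n16

n16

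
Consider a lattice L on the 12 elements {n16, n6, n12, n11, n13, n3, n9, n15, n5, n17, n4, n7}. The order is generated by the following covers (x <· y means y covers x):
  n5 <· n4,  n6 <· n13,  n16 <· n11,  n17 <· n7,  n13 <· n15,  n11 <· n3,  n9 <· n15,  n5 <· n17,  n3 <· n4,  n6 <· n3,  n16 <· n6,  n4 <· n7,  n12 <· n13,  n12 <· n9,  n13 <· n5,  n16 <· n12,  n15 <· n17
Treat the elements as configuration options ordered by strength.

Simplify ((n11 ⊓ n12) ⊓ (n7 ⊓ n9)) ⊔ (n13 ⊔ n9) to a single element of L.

n11 ∧ n12 = n16
n7 ∧ n9 = n9
n16 ∧ n9 = n16
n13 ∨ n9 = n15
n16 ∨ n15 = n15

n15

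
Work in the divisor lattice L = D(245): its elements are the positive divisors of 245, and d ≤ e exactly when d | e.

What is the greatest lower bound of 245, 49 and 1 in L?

1

In the divisibility order, the meet is the greatest common divisor: gcd(245, 49, 1) = 1.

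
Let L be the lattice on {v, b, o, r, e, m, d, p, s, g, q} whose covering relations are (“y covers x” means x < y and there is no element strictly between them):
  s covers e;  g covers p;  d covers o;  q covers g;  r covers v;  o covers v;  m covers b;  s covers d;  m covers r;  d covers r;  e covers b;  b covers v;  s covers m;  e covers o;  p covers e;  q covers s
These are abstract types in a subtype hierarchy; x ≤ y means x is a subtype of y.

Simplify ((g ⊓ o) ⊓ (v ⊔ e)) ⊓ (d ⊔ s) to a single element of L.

o

g ∧ o = o
v ∨ e = e
o ∧ e = o
d ∨ s = s
o ∧ s = o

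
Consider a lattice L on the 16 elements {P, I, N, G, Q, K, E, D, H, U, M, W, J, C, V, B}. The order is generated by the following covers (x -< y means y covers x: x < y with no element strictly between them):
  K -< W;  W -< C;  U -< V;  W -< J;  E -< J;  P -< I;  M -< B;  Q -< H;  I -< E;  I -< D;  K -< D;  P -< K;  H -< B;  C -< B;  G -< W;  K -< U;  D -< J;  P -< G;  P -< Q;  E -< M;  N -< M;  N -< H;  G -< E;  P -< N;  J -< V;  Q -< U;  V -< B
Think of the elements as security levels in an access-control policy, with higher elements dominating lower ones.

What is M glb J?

E

Common lower bounds of {M, J}: E, G, I, P.
The greatest among these is E.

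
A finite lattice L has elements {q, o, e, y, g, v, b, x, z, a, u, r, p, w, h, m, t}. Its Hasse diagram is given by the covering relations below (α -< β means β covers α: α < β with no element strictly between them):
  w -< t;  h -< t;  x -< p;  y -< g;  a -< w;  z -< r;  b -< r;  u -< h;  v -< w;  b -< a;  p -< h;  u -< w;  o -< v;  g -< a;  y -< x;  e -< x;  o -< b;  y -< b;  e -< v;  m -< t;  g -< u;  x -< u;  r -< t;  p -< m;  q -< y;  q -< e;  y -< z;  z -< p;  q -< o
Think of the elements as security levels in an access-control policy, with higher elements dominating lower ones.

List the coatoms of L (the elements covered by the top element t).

The coatoms are exactly the elements covered by t: h, m, r, w.

h, m, r, w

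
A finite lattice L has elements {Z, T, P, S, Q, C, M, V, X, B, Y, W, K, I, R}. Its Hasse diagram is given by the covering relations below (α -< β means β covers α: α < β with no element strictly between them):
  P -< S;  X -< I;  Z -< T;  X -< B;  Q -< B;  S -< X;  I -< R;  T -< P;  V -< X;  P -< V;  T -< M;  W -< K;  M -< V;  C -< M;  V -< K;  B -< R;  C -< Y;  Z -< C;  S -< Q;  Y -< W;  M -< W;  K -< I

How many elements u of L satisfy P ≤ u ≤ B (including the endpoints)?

The interval [P, B] = {B, P, Q, S, V, X}, which has 6 elements.

6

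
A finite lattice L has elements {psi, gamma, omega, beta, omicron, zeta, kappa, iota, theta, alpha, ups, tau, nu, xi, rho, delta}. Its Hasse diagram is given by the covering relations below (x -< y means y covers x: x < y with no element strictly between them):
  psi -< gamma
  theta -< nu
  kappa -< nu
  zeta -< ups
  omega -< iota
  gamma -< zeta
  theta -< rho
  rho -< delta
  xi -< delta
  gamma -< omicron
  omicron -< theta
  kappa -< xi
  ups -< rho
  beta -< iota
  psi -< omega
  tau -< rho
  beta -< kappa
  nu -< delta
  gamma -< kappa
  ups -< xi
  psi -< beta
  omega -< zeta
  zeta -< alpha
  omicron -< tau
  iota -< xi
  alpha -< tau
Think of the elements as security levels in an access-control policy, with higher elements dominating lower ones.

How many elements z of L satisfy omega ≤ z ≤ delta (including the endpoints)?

9

The interval [omega, delta] = {alpha, delta, iota, omega, rho, tau, ups, xi, zeta}, which has 9 elements.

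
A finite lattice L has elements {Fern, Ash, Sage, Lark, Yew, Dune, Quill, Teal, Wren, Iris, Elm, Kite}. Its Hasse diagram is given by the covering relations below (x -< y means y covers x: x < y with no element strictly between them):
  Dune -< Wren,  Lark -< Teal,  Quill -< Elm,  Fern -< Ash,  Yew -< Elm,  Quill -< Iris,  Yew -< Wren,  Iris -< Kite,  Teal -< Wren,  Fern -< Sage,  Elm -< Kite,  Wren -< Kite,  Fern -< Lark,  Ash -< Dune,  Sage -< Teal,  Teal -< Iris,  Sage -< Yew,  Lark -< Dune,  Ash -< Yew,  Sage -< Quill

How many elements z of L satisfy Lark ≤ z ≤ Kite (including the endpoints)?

The interval [Lark, Kite] = {Dune, Iris, Kite, Lark, Teal, Wren}, which has 6 elements.

6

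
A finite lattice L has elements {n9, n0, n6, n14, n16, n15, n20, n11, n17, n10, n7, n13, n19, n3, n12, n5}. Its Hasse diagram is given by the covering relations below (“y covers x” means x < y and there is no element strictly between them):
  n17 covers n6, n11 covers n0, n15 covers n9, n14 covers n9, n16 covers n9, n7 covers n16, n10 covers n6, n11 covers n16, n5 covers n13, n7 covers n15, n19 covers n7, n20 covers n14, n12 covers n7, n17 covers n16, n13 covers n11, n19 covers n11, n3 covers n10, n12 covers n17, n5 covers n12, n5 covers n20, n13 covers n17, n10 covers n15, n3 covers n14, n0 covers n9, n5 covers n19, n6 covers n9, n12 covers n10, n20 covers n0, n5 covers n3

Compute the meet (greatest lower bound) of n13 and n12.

n17

Common lower bounds of {n13, n12}: n16, n17, n6, n9.
The greatest among these is n17.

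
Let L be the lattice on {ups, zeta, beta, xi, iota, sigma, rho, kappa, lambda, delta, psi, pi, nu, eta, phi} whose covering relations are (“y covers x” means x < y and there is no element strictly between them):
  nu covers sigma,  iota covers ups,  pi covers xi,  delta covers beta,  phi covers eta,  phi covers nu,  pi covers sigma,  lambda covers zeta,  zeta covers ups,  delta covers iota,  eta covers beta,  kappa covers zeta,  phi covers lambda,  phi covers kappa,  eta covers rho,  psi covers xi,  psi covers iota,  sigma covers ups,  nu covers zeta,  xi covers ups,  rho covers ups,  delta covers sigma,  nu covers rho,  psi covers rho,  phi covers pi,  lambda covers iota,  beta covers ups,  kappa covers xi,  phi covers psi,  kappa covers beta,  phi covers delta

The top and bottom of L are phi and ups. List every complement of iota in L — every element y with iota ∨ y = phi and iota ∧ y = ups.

Need y with iota ∨ y = phi and iota ∧ y = ups.
Checking each element gives: eta, kappa, nu, pi.

eta, kappa, nu, pi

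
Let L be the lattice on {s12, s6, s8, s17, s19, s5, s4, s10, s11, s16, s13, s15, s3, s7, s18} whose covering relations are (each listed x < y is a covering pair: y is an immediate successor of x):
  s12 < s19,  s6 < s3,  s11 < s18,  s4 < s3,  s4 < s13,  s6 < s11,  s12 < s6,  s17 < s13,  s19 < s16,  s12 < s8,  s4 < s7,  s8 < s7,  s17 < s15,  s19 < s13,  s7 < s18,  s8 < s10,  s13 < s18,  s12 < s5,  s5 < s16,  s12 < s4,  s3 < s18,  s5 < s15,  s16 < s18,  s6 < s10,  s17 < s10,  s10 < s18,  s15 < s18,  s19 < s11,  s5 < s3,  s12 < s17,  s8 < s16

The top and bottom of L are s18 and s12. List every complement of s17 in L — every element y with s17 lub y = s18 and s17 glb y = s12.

s11, s16, s3, s7

Need y with s17 ∨ y = s18 and s17 ∧ y = s12.
Checking each element gives: s11, s16, s3, s7.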